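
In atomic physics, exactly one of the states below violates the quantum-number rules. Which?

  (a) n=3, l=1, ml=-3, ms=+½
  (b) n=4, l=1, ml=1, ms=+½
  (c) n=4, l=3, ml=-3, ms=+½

(a) has |ml| = 3 > l = 1, violating −l ≤ ml ≤ l.
The remaining sets (b), (c) satisfy all four rules.

(a)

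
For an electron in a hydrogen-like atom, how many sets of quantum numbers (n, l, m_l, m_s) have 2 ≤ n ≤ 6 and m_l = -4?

For each n in the range, tally the orbitals obeying m_l = -4:
n=5 → 1; n=6 → 2.
Orbitals: 1 + 2 = 3. Including both spin states (m_s = ±1/2) gives 2 × 3 = 6 states.

6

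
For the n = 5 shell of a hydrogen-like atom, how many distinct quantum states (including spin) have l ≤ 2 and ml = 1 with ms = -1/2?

With n = 5 the allowed l are 0, 1, …, 4.
The (l, ml) pairs meeting l ≤ 2 and ml = 1 give: l=1 → 1; l=2 → 1.
Orbitals: 1 + 1 = 2. With ms fixed to a single value there is one state per orbital, giving 2 states.

2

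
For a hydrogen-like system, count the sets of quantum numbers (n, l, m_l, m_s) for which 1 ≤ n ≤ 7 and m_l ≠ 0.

224

Per-shell orbital counts meeting the constraint:
n=2 → 2; n=3 → 6; n=4 → 12; n=5 → 20; n=6 → 30; n=7 → 42.
Orbitals: 2 + 6 + 12 + 20 + 30 + 42 = 112. Including both spin states (m_s = ±1/2) gives 2 × 112 = 224 states.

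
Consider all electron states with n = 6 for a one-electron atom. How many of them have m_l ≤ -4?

6

Contributions: l=4 → 1; l=5 → 2.
Orbitals: 1 + 2 = 3. Each orbital carries two spin states, so 3 × 2 = 6 states.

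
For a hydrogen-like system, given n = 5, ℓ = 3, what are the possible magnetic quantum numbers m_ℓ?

-3, -2, -1, 0, 1, 2, 3

m_ℓ takes every integer from −ℓ to +ℓ. With ℓ = 3 that gives the 7 values -3, -2, -1, 0, 1, 2, 3.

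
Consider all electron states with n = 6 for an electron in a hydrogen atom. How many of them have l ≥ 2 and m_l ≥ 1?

For n = 6, l ranges over 0 … 5.
The (l, m_l) pairs meeting l ≥ 2 and m_l ≥ 1 give: l=2 → 2; l=3 → 3; l=4 → 4; l=5 → 5.
Orbitals: 2 + 3 + 4 + 5 = 14. Each orbital carries two spin states, so 14 × 2 = 28 states.

28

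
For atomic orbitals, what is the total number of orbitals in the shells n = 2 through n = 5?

54

Shell n has n² orbitals: 2²=4 + 3²=9 + 4²=16 + 5²=25 = 54 orbitals.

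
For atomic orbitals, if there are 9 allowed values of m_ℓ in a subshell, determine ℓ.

ℓ = 4 (g)

m_ℓ ranges over 2ℓ+1 integers, so 2ℓ+1 = 9 ⇒ ℓ = 4.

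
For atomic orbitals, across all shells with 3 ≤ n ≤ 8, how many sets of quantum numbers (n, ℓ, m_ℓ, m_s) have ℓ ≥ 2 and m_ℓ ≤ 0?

For each n in the range, tally the orbitals obeying ℓ ≥ 2 and m_ℓ ≤ 0:
n=3 → 3; n=4 → 7; n=5 → 12; n=6 → 18; n=7 → 25; n=8 → 33.
Orbitals: 3 + 7 + 12 + 18 + 25 + 33 = 98. Including both spin states (m_s = ±1/2) gives 2 × 98 = 196 states.

196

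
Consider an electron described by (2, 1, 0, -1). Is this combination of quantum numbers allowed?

The spin quantum number for an electron can only be m_s = +1/2 or −1/2; m_s = -1 is not one of those.

Invalid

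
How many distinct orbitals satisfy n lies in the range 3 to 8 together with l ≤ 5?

158

For each n in the range, tally the orbitals obeying l ≤ 5:
n=3 → 9; n=4 → 16; n=5 → 25; n=6 → 36; n=7 → 36; n=8 → 36.
Total orbitals: 9 + 16 + 25 + 36 + 36 + 36 = 158.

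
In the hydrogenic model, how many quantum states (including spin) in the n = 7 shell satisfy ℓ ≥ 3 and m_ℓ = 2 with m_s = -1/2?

4

Go through ℓ = 0, …, 6 (the values permitted for n = 7).
Orbitals with ℓ ≥ 3 and m_ℓ = 2, by ℓ: ℓ=3 → 1; ℓ=4 → 1; ℓ=5 → 1; ℓ=6 → 1.
Orbitals: 1 + 1 + 1 + 1 = 4. With m_s fixed to a single value there is one state per orbital, giving 4 states.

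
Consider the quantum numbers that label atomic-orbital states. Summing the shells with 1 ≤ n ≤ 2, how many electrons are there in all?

10

Shell n has n² orbitals: 1²=1 + 2²=4 = 5 orbitals.
Two spin states per orbital: 2 × 5 = 10 electrons.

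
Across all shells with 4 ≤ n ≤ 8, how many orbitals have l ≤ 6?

Count contributing orbitals for each principal shell:
n=4 → 16; n=5 → 25; n=6 → 36; n=7 → 49; n=8 → 49.
Total orbitals: 16 + 25 + 36 + 49 + 49 = 175.

175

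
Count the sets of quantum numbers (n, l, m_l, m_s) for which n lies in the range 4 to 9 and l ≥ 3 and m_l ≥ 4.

For each n in the range, tally the orbitals obeying l ≥ 3 and m_l ≥ 4:
n=5 → 1; n=6 → 3; n=7 → 6; n=8 → 10; n=9 → 15.
Orbitals: 1 + 3 + 6 + 10 + 15 = 35. Including both spin states (m_s = ±1/2) gives 2 × 35 = 70 states.

70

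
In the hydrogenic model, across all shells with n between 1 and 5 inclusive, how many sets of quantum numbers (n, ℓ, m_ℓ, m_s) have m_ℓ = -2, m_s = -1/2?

Count contributing orbitals for each principal shell:
n=3 → 1; n=4 → 2; n=5 → 3.
Orbitals: 1 + 2 + 3 = 6. With m_s fixed to -1/2 there is one state per orbital, so 6 states.

6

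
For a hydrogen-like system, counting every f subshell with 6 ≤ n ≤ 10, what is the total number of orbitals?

35

An f subshell (ℓ = 3) exists for every n ≥ 4, so shells n = 6, 7, 8, 9, 10 each contribute one — 5 subshells.
Since each f subshell has 2·3+1 = 7 orbitals, the total is 5 × 7 = 35.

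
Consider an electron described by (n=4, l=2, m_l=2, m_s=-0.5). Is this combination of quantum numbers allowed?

Allowed

n = 4 is a positive integer. l = 2 satisfies 0 ≤ l ≤ n−1 = 3. m_l = 2 lies in the range −l … +l (here −2 … 2). m_s = -1/2 is one of ±1/2.
All four constraints are satisfied.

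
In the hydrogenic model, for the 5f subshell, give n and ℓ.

n = 5, ℓ = 3

The leading integer gives n = 5; the letter 'f' means ℓ = 3.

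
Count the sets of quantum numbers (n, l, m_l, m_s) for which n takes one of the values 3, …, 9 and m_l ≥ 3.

112

Per-shell orbital counts meeting the constraint:
n=4 → 1; n=5 → 3; n=6 → 6; n=7 → 10; n=8 → 15; n=9 → 21.
Orbitals: 1 + 3 + 6 + 10 + 15 + 21 = 56. Including both spin states (m_s = ±1/2) gives 2 × 56 = 112 states.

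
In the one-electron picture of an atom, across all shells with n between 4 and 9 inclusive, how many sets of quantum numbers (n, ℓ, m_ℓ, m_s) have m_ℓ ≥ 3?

112

Count contributing orbitals for each principal shell:
n=4 → 1; n=5 → 3; n=6 → 6; n=7 → 10; n=8 → 15; n=9 → 21.
Orbitals: 1 + 3 + 6 + 10 + 15 + 21 = 56. Including both spin states (m_s = ±1/2) gives 2 × 56 = 112 states.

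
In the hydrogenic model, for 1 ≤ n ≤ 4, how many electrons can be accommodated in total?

60

Total orbitals = 1² + 2² + 3² + 4² = 30. Doubling for spin gives 60 electrons.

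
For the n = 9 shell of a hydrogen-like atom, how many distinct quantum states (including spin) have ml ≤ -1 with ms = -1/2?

With n = 9 the allowed l are 0, 1, …, 8.
Orbitals with ml ≤ -1, by l: l=1 → 1; l=2 → 2; l=3 → 3; l=4 → 4; l=5 → 5; l=6 → 6; l=7 → 7; l=8 → 8.
Orbitals: 1 + 2 + 3 + 4 + 5 + 6 + 7 + 8 = 36. With ms fixed to a single value there is one state per orbital, giving 36 states.

36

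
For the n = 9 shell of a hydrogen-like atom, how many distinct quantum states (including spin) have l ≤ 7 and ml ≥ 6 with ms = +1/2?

3

The (l, ml) pairs meeting l ≤ 7 and ml ≥ 6 give: l=6 → 1; l=7 → 2.
Orbitals: 1 + 2 = 3. With ms fixed to a single value there is one state per orbital, giving 3 states.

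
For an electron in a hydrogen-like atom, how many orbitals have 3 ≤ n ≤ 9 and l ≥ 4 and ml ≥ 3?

50

Per-shell orbital counts meeting the constraint:
n=5 → 2; n=6 → 5; n=7 → 9; n=8 → 14; n=9 → 20.
Total orbitals: 2 + 5 + 9 + 14 + 20 = 50.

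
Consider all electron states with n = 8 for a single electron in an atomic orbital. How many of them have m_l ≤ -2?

42

The n = 8 shell has l = 0 through 7; check each.
Contributions: l=2 → 1; l=3 → 2; l=4 → 3; l=5 → 4; l=6 → 5; l=7 → 6.
Orbitals: 1 + 2 + 3 + 4 + 5 + 6 = 21. Each orbital carries two spin states, so 21 × 2 = 42 states.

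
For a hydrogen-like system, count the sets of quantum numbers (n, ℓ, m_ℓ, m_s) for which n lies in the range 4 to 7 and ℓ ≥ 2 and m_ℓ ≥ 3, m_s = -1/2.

Treat each shell separately and count matching orbitals:
n=4 → 1; n=5 → 3; n=6 → 6; n=7 → 10.
Orbitals: 1 + 3 + 6 + 10 = 20. With m_s fixed to -1/2 there is one state per orbital, so 20 states.

20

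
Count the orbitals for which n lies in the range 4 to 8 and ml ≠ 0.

Count contributing orbitals for each principal shell:
n=4 → 12; n=5 → 20; n=6 → 30; n=7 → 42; n=8 → 56.
Total orbitals: 12 + 20 + 30 + 42 + 56 = 160.

160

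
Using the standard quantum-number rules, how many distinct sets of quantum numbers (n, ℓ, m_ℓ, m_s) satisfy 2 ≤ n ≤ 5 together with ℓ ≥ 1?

100

Treat each shell separately and count matching orbitals:
n=2 → 3; n=3 → 8; n=4 → 15; n=5 → 24.
Orbitals: 3 + 8 + 15 + 24 = 50. Including both spin states (m_s = ±1/2) gives 2 × 50 = 100 states.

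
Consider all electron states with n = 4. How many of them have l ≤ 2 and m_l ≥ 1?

For n = 4, l ranges over 0 … 3.
Orbitals with l ≤ 2 and m_l ≥ 1, by l: l=1 → 1; l=2 → 2.
Orbitals: 1 + 2 = 3. Each orbital carries two spin states, so 3 × 2 = 6 states.

6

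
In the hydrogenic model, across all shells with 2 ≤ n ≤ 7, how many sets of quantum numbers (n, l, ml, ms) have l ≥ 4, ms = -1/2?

For each n in the range, tally the orbitals obeying l ≥ 4:
n=5 → 9; n=6 → 20; n=7 → 33.
Orbitals: 9 + 20 + 33 = 62. With ms fixed to -1/2 there is one state per orbital, so 62 states.

62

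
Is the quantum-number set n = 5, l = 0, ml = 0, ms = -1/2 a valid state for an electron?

Valid

n = 5 is a positive integer. l = 0 satisfies 0 ≤ l ≤ n−1 = 4. ml = 0 lies in the range −l … +l (here 0). ms = -1/2 is one of ±1/2.
All four constraints are satisfied.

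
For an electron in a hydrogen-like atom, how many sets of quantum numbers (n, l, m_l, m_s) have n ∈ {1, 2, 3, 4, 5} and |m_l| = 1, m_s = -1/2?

20

Go shell by shell, enumerating (l, m_l) with |m_l| = 1:
n=2 → 2; n=3 → 4; n=4 → 6; n=5 → 8.
Orbitals: 2 + 4 + 6 + 8 = 20. With m_s fixed to -1/2 there is one state per orbital, so 20 states.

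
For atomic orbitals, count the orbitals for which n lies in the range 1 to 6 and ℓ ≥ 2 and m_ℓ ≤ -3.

10

Per-shell orbital counts meeting the constraint:
n=4 → 1; n=5 → 3; n=6 → 6.
Total orbitals: 1 + 3 + 6 = 10.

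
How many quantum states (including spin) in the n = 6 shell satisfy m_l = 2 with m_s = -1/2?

4

Go through l = 0, …, 5 (the values permitted for n = 6).
Contributions: l=2 → 1; l=3 → 1; l=4 → 1; l=5 → 1.
Orbitals: 1 + 1 + 1 + 1 = 4. With m_s fixed to a single value there is one state per orbital, giving 4 states.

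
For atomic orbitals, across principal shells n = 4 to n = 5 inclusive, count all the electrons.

Shell n has n² orbitals: 4²=16 + 5²=25 = 41 orbitals.
Two spin states per orbital: 2 × 41 = 82 electrons.

82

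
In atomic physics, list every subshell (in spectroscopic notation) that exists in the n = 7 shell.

7s, 7p, 7d, 7f, 7g, 7h, 7i

For n = 7, ℓ runs from 0 to 6. In spectroscopic notation ℓ = 0,1,2,… ↔ s,p,d,f,g,h,i, so the subshells are 7s, 7p, 7d, 7f, 7g, 7h, 7i.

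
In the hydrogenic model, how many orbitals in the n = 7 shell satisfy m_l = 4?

Contributions: l=4 → 1; l=5 → 1; l=6 → 1.
Total orbitals: 1 + 1 + 1 = 3.

3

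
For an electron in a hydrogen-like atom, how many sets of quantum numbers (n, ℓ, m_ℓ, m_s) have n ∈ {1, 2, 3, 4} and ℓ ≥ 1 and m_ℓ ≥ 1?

Per-shell orbital counts meeting the constraint:
n=2 → 1; n=3 → 3; n=4 → 6.
Orbitals: 1 + 3 + 6 = 10. Including both spin states (m_s = ±1/2) gives 2 × 10 = 20 states.

20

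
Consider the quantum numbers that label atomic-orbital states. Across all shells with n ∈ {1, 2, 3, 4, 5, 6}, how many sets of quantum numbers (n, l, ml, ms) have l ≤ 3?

124

For each n in the range, tally the orbitals obeying l ≤ 3:
n=1 → 1; n=2 → 4; n=3 → 9; n=4 → 16; n=5 → 16; n=6 → 16.
Orbitals: 1 + 4 + 9 + 16 + 16 + 16 = 62. Including both spin states (ms = ±1/2) gives 2 × 62 = 124 states.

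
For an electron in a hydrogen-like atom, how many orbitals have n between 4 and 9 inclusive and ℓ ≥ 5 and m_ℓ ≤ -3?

For each n in the range, tally the orbitals obeying ℓ ≥ 5 and m_ℓ ≤ -3:
n=6 → 3; n=7 → 7; n=8 → 12; n=9 → 18.
Total orbitals: 3 + 7 + 12 + 18 = 40.

40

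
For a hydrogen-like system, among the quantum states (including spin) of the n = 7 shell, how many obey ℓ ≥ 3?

80

Go through ℓ = 0, …, 6 (the values permitted for n = 7).
Per ℓ-value: ℓ=3 → 7; ℓ=4 → 9; ℓ=5 → 11; ℓ=6 → 13.
Orbitals: 7 + 9 + 11 + 13 = 40. Each orbital carries two spin states, so 40 × 2 = 80 states.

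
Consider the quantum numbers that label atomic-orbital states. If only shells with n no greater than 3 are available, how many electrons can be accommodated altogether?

Total orbitals = 1² + 2² + 3² = 14. Doubling for spin gives 28 electrons.

28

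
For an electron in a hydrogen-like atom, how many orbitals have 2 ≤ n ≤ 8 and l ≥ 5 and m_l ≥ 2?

28

For each n in the range, tally the orbitals obeying l ≥ 5 and m_l ≥ 2:
n=6 → 4; n=7 → 9; n=8 → 15.
Total orbitals: 4 + 9 + 15 = 28.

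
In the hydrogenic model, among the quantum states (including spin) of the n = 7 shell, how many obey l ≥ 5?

48

With n = 7 the allowed l are 0, 1, …, 6.
Contributions: l=5 → 11; l=6 → 13.
Orbitals: 11 + 13 = 24. Each orbital carries two spin states, so 24 × 2 = 48 states.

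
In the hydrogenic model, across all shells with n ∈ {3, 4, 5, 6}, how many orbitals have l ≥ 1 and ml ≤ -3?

10

For each n in the range, tally the orbitals obeying l ≥ 1 and ml ≤ -3:
n=4 → 1; n=5 → 3; n=6 → 6.
Total orbitals: 1 + 3 + 6 = 10.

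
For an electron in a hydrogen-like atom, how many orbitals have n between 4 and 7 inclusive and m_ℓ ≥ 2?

34

Treat each shell separately and count matching orbitals:
n=4 → 3; n=5 → 6; n=6 → 10; n=7 → 15.
Total orbitals: 3 + 6 + 10 + 15 = 34.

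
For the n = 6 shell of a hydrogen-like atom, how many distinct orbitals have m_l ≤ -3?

6

Contributions: l=3 → 1; l=4 → 2; l=5 → 3.
Total orbitals: 1 + 2 + 3 = 6.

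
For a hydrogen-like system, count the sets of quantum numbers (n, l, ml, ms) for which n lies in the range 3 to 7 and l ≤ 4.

Per-shell orbital counts meeting the constraint:
n=3 → 9; n=4 → 16; n=5 → 25; n=6 → 25; n=7 → 25.
Orbitals: 9 + 16 + 25 + 25 + 25 = 100. Including both spin states (ms = ±1/2) gives 2 × 100 = 200 states.

200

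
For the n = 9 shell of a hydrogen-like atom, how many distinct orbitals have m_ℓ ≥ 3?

21

Per ℓ-value: ℓ=3 → 1; ℓ=4 → 2; ℓ=5 → 3; ℓ=6 → 4; ℓ=7 → 5; ℓ=8 → 6.
Total orbitals: 1 + 2 + 3 + 4 + 5 + 6 = 21.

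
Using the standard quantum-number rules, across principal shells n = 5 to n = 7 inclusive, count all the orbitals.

Shell n has n² orbitals: 5²=25 + 6²=36 + 7²=49 = 110 orbitals.

110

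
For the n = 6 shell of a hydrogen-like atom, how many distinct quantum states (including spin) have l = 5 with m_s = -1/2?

With n = 6 the allowed l are 0, 1, …, 5.
Contributions: l=5 → 11.
Orbitals: 11. With m_s fixed to a single value there is one state per orbital, giving 11 states.

11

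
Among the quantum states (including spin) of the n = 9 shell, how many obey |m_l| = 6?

The (l, m_l) pairs meeting |m_l| = 6 give: l=6 → 2; l=7 → 2; l=8 → 2.
Orbitals: 2 + 2 + 2 = 6. Each orbital carries two spin states, so 6 × 2 = 12 states.

12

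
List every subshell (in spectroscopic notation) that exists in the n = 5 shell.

For n = 5, l runs from 0 to 4. In spectroscopic notation l = 0,1,2,… ↔ s,p,d,f,g,h,i, so the subshells are 5s, 5p, 5d, 5f, 5g.

5s, 5p, 5d, 5f, 5g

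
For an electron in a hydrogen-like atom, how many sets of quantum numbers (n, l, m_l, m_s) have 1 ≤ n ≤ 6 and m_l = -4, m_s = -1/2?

3

Treat each shell separately and count matching orbitals:
n=5 → 1; n=6 → 2.
Orbitals: 1 + 2 = 3. With m_s fixed to -1/2 there is one state per orbital, so 3 states.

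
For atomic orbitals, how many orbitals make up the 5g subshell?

A subshell has 2ℓ+1 orbitals; with ℓ = 4, that's 9.

9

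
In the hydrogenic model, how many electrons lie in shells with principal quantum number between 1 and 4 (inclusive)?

Shell n has n² orbitals: 1²=1 + 2²=4 + 3²=9 + 4²=16 = 30 orbitals.
Two spin states per orbital: 2 × 30 = 60 electrons.

60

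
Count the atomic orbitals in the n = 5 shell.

25

The n = 5 shell contains n² = 5² = 25 orbitals.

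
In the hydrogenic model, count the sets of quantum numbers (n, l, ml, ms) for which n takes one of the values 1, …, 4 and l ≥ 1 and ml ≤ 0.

32

Go shell by shell, enumerating (l, ml) with l ≥ 1 and ml ≤ 0:
n=2 → 2; n=3 → 5; n=4 → 9.
Orbitals: 2 + 5 + 9 = 16. Including both spin states (ms = ±1/2) gives 2 × 16 = 32 states.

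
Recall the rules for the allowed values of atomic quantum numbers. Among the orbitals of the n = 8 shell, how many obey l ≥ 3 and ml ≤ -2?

20

For n = 8, l ranges over 0 … 7.
Contributions: l=3 → 2; l=4 → 3; l=5 → 4; l=6 → 5; l=7 → 6.
Total orbitals: 2 + 3 + 4 + 5 + 6 = 20.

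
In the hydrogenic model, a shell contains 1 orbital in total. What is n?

n² = 1 ⇒ n = 1.

n = 1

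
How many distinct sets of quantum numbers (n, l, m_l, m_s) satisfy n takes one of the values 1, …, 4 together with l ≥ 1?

Treat each shell separately and count matching orbitals:
n=2 → 3; n=3 → 8; n=4 → 15.
Orbitals: 3 + 8 + 15 = 26. Including both spin states (m_s = ±1/2) gives 2 × 26 = 52 states.

52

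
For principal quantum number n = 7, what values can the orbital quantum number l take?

0, 1, 2, 3, 4, 5, 6

l is an integer with 0 ≤ l ≤ n−1, so for n = 7: l = 0, 1, 2, 3, 4, 5, 6.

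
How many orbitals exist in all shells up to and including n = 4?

30

Total orbitals = 1² + 2² + 3² + 4² = 30.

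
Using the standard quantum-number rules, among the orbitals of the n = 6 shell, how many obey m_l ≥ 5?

For n = 6, l ranges over 0 … 5.
Contributions: l=5 → 1.
Total orbitals: 1.

1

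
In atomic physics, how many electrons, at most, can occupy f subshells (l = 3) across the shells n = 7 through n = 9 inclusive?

42

An f subshell (l = 3) exists for every n ≥ 4, so shells n = 7, 8, 9 each contribute one — 3 subshells.
Since each f subshell holds 2(2·3+1) = 14 electrons, the total is 3 × 14 = 42.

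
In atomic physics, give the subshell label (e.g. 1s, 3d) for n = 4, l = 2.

4d

l = 2 corresponds to the letter 'd', so the subshell is 4d.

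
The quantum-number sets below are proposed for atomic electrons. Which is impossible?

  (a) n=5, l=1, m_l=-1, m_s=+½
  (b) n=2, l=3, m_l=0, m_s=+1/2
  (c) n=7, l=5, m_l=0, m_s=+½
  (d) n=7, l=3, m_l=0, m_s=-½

(b)

(b) has l = 3 ≥ n = 2, violating 0 ≤ l ≤ n−1.
The remaining sets (a), (c), (d) satisfy all four rules.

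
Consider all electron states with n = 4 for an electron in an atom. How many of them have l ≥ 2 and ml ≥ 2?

Go through l = 0, …, 3 (the values permitted for n = 4).
Per l-value: l=2 → 1; l=3 → 2.
Orbitals: 1 + 2 = 3. Each orbital carries two spin states, so 3 × 2 = 6 states.

6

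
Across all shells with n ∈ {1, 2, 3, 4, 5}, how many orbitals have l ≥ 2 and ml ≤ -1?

16

Go shell by shell, enumerating (l, ml) with l ≥ 2 and ml ≤ -1:
n=3 → 2; n=4 → 5; n=5 → 9.
Total orbitals: 2 + 5 + 9 = 16.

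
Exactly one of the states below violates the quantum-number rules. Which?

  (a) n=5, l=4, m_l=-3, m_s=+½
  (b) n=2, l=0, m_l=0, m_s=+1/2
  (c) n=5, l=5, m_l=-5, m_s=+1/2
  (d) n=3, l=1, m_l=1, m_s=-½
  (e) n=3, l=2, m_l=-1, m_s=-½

(c) has l = 5 ≥ n = 5, violating 0 ≤ l ≤ n−1.
The remaining sets (a), (b), (d), (e) satisfy all four rules.

(c)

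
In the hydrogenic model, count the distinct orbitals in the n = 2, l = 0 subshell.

1

A subshell has 2l+1 orbitals; with l = 0, that's 1.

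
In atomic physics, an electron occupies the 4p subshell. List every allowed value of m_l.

-1, 0, 1

The 4p subshell has l = 1, and m_l takes every integer from −l to +l. With l = 1 that gives the 3 values -1, 0, 1.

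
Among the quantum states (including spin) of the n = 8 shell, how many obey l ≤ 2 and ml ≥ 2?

2

For n = 8, l ranges over 0 … 7.
Orbitals with l ≤ 2 and ml ≥ 2, by l: l=2 → 1.
Orbitals: 1. Each orbital carries two spin states, so 1 × 2 = 2 states.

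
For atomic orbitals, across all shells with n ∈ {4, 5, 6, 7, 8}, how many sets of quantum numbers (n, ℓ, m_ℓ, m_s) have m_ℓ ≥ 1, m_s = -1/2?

80

For each n in the range, tally the orbitals obeying m_ℓ ≥ 1:
n=4 → 6; n=5 → 10; n=6 → 15; n=7 → 21; n=8 → 28.
Orbitals: 6 + 10 + 15 + 21 + 28 = 80. With m_s fixed to -1/2 there is one state per orbital, so 80 states.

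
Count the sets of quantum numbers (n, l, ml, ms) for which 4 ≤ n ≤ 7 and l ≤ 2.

72

Count contributing orbitals for each principal shell:
n=4 → 9; n=5 → 9; n=6 → 9; n=7 → 9.
Orbitals: 9 + 9 + 9 + 9 = 36. Including both spin states (ms = ±1/2) gives 2 × 36 = 72 states.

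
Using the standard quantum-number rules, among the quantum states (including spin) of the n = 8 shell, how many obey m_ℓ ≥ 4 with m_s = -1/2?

The n = 8 shell has ℓ = 0 through 7; check each.
Per ℓ-value: ℓ=4 → 1; ℓ=5 → 2; ℓ=6 → 3; ℓ=7 → 4.
Orbitals: 1 + 2 + 3 + 4 = 10. With m_s fixed to a single value there is one state per orbital, giving 10 states.

10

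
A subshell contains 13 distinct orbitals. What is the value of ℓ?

ℓ = 6 (i)

2ℓ+1 = 13 gives ℓ = 6.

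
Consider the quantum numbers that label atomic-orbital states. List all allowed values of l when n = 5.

l is an integer with 0 ≤ l ≤ n−1, so for n = 5: l = 0, 1, 2, 3, 4.

0, 1, 2, 3, 4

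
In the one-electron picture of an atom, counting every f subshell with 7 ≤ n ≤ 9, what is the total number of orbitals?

21

An f subshell (ℓ = 3) exists for every n ≥ 4, so shells n = 7, 8, 9 each contribute one — 3 subshells.
Since each f subshell has 2·3+1 = 7 orbitals, the total is 3 × 7 = 21.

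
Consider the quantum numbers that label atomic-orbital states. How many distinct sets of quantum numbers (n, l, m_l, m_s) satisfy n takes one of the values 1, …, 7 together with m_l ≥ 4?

Work shell by shell — for each n, count the (l, m_l) pairs that satisfy m_l ≥ 4:
n=5 → 1; n=6 → 3; n=7 → 6.
Orbitals: 1 + 3 + 6 = 10. Including both spin states (m_s = ±1/2) gives 2 × 10 = 20 states.

20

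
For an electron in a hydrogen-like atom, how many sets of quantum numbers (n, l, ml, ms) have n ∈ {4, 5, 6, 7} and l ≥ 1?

For each n in the range, tally the orbitals obeying l ≥ 1:
n=4 → 15; n=5 → 24; n=6 → 35; n=7 → 48.
Orbitals: 15 + 24 + 35 + 48 = 122. Including both spin states (ms = ±1/2) gives 2 × 122 = 244 states.

244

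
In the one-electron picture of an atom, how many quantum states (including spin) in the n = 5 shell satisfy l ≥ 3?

32

Contributions: l=3 → 7; l=4 → 9.
Orbitals: 7 + 9 = 16. Each orbital carries two spin states, so 16 × 2 = 32 states.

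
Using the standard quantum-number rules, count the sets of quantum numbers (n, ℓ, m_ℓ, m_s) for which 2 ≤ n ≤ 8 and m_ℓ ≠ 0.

336

Count contributing orbitals for each principal shell:
n=2 → 2; n=3 → 6; n=4 → 12; n=5 → 20; n=6 → 30; n=7 → 42; n=8 → 56.
Orbitals: 2 + 6 + 12 + 20 + 30 + 42 + 56 = 168. Including both spin states (m_s = ±1/2) gives 2 × 168 = 336 states.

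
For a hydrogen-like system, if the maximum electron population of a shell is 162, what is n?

2n² = 162 ⇒ n² = 81 ⇒ n = 9.

n = 9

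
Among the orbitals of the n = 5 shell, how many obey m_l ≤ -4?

The (l, m_l) pairs meeting m_l ≤ -4 give: l=4 → 1.
Total orbitals: 1.

1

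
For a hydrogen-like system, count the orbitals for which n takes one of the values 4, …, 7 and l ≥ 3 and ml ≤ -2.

30

Per-shell orbital counts meeting the constraint:
n=4 → 2; n=5 → 5; n=6 → 9; n=7 → 14.
Total orbitals: 2 + 5 + 9 + 14 = 30.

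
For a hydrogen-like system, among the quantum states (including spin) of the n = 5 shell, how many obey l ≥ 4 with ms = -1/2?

Per l-value: l=4 → 9.
Orbitals: 9. With ms fixed to a single value there is one state per orbital, giving 9 states.

9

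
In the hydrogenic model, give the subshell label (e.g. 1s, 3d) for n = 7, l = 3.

7f

l = 3 corresponds to the letter 'f', so the subshell is 7f.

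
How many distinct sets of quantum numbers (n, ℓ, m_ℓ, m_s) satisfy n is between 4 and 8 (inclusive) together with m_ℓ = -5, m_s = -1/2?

6

Count contributing orbitals for each principal shell:
n=6 → 1; n=7 → 2; n=8 → 3.
Orbitals: 1 + 2 + 3 = 6. With m_s fixed to -1/2 there is one state per orbital, so 6 states.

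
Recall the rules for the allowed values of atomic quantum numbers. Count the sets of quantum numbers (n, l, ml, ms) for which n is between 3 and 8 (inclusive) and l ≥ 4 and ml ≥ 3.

60

Treat each shell separately and count matching orbitals:
n=5 → 2; n=6 → 5; n=7 → 9; n=8 → 14.
Orbitals: 2 + 5 + 9 + 14 = 30. Including both spin states (ms = ±1/2) gives 2 × 30 = 60 states.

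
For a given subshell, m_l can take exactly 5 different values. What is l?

m_l ranges over 2l+1 integers, so 2l+1 = 5 ⇒ l = 2.

l = 2 (d)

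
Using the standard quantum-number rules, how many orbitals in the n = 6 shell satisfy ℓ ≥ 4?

20

For n = 6, ℓ ranges over 0 … 5.
The (ℓ, m_ℓ) pairs meeting ℓ ≥ 4 give: ℓ=4 → 9; ℓ=5 → 11.
Total orbitals: 9 + 11 = 20.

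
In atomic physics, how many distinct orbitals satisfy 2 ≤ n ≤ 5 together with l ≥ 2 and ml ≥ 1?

16

For each n in the range, tally the orbitals obeying l ≥ 2 and ml ≥ 1:
n=3 → 2; n=4 → 5; n=5 → 9.
Total orbitals: 2 + 5 + 9 = 16.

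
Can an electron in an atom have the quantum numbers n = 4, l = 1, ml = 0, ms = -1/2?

Yes

n = 4 is a positive integer. l = 1 satisfies 0 ≤ l ≤ n−1 = 3. ml = 0 lies in the range −l … +l (here −1 … 1). ms = -1/2 is one of ±1/2.
All four constraints are satisfied.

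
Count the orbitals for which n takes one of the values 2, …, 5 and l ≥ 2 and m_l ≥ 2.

10

Per-shell orbital counts meeting the constraint:
n=3 → 1; n=4 → 3; n=5 → 6.
Total orbitals: 1 + 3 + 6 = 10.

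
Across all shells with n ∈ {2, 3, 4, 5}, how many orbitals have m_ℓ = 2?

Go shell by shell, enumerating (ℓ, m_ℓ) with m_ℓ = 2:
n=3 → 1; n=4 → 2; n=5 → 3.
Total orbitals: 1 + 2 + 3 = 6.

6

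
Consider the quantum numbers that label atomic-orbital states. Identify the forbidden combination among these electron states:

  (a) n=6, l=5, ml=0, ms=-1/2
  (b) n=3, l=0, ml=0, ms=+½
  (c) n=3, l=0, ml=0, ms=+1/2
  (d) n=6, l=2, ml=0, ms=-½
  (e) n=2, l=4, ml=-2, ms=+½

(e) has l = 4 ≥ n = 2, violating 0 ≤ l ≤ n−1.
The remaining sets (a), (b), (c), (d) satisfy all four rules.

(e)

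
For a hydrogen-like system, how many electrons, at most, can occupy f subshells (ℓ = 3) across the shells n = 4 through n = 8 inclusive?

70

An f subshell (ℓ = 3) exists for every n ≥ 4, so shells n = 4, 5, 6, 7, 8 each contribute one — 5 subshells.
Since each f subshell holds 2(2·3+1) = 14 electrons, the total is 5 × 14 = 70.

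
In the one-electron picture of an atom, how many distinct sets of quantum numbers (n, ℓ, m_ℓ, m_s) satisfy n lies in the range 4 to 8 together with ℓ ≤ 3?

160

Count contributing orbitals for each principal shell:
n=4 → 16; n=5 → 16; n=6 → 16; n=7 → 16; n=8 → 16.
Orbitals: 16 + 16 + 16 + 16 + 16 = 80. Including both spin states (m_s = ±1/2) gives 2 × 80 = 160 states.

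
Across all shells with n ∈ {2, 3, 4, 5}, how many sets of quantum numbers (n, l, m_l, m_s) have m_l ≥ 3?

Work shell by shell — for each n, count the (l, m_l) pairs that satisfy m_l ≥ 3:
n=4 → 1; n=5 → 3.
Orbitals: 1 + 3 = 4. Including both spin states (m_s = ±1/2) gives 2 × 4 = 8 states.

8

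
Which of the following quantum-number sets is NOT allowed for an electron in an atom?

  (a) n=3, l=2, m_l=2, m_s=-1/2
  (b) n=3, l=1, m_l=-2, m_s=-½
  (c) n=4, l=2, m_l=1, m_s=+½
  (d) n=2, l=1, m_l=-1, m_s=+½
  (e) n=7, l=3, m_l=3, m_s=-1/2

(b)

(b) has |m_l| = 2 > l = 1, violating −l ≤ m_l ≤ l.
The remaining sets (a), (c), (d), (e) satisfy all four rules.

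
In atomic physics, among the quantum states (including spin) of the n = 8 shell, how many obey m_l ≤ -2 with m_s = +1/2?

21

Go through l = 0, …, 7 (the values permitted for n = 8).
Per l-value: l=2 → 1; l=3 → 2; l=4 → 3; l=5 → 4; l=6 → 5; l=7 → 6.
Orbitals: 1 + 2 + 3 + 4 + 5 + 6 = 21. With m_s fixed to a single value there is one state per orbital, giving 21 states.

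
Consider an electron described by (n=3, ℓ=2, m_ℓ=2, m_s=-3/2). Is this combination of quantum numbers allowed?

The spin quantum number for an electron can only be m_s = +1/2 or −1/2; m_s = -3/2 is not one of those.

No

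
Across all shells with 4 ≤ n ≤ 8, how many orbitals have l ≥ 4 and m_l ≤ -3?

30

Count contributing orbitals for each principal shell:
n=5 → 2; n=6 → 5; n=7 → 9; n=8 → 14.
Total orbitals: 2 + 5 + 9 + 14 = 30.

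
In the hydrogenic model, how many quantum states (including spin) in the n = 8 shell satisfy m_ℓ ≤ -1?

56

The (ℓ, m_ℓ) pairs meeting m_ℓ ≤ -1 give: ℓ=1 → 1; ℓ=2 → 2; ℓ=3 → 3; ℓ=4 → 4; ℓ=5 → 5; ℓ=6 → 6; ℓ=7 → 7.
Orbitals: 1 + 2 + 3 + 4 + 5 + 6 + 7 = 28. Each orbital carries two spin states, so 28 × 2 = 56 states.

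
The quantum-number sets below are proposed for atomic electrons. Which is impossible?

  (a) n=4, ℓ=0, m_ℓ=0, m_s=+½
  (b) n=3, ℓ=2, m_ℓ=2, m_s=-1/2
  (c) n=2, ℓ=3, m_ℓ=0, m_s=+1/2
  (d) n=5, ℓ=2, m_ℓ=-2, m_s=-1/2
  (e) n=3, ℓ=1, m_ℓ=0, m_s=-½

(c) has ℓ = 3 ≥ n = 2, violating 0 ≤ ℓ ≤ n−1.
The remaining sets (a), (b), (d), (e) satisfy all four rules.

(c)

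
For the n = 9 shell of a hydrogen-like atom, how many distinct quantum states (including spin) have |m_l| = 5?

With n = 9 the allowed l are 0, 1, …, 8.
Contributions: l=5 → 2; l=6 → 2; l=7 → 2; l=8 → 2.
Orbitals: 2 + 2 + 2 + 2 = 8. Each orbital carries two spin states, so 8 × 2 = 16 states.

16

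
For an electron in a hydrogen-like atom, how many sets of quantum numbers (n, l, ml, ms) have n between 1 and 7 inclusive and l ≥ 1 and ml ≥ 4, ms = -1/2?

10

Treat each shell separately and count matching orbitals:
n=5 → 1; n=6 → 3; n=7 → 6.
Orbitals: 1 + 3 + 6 = 10. With ms fixed to -1/2 there is one state per orbital, so 10 states.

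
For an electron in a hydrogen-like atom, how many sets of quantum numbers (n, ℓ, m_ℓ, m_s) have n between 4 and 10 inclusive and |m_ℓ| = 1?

168

Count contributing orbitals for each principal shell:
n=4 → 6; n=5 → 8; n=6 → 10; n=7 → 12; n=8 → 14; n=9 → 16; n=10 → 18.
Orbitals: 6 + 8 + 10 + 12 + 14 + 16 + 18 = 84. Including both spin states (m_s = ±1/2) gives 2 × 84 = 168 states.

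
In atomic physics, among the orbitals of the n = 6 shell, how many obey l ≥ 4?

The n = 6 shell has l = 0 through 5; check each.
Per l-value: l=4 → 9; l=5 → 11.
Total orbitals: 9 + 11 = 20.

20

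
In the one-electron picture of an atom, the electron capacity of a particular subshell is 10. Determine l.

2(2l+1) = 10 ⇒ 2l+1 = 5 ⇒ l = 2.

l = 2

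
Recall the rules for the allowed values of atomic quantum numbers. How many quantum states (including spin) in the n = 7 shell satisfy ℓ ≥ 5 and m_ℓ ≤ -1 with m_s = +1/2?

Per ℓ-value: ℓ=5 → 5; ℓ=6 → 6.
Orbitals: 5 + 6 = 11. With m_s fixed to a single value there is one state per orbital, giving 11 states.

11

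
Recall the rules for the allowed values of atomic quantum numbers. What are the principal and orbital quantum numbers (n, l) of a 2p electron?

The leading integer gives n = 2; the letter 'p' means l = 1.

n = 2, l = 1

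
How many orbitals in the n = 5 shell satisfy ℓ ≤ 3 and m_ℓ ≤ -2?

With n = 5 the allowed ℓ are 0, 1, …, 4.
Orbitals with ℓ ≤ 3 and m_ℓ ≤ -2, by ℓ: ℓ=2 → 1; ℓ=3 → 2.
Total orbitals: 1 + 2 = 3.

3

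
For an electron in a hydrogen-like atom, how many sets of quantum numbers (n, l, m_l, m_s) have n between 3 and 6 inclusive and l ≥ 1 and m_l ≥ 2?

40

For each n in the range, tally the orbitals obeying l ≥ 1 and m_l ≥ 2:
n=3 → 1; n=4 → 3; n=5 → 6; n=6 → 10.
Orbitals: 1 + 3 + 6 + 10 = 20. Including both spin states (m_s = ±1/2) gives 2 × 20 = 40 states.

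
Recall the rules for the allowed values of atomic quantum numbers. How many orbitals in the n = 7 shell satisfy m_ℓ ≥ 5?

For n = 7, ℓ ranges over 0 … 6.
Orbitals with m_ℓ ≥ 5, by ℓ: ℓ=5 → 1; ℓ=6 → 2.
Total orbitals: 1 + 2 = 3.

3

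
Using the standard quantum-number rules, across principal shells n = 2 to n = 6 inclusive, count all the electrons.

Shell n has n² orbitals: 2²=4 + 3²=9 + 4²=16 + 5²=25 + 6²=36 = 90 orbitals.
Two spin states per orbital: 2 × 90 = 180 electrons.

180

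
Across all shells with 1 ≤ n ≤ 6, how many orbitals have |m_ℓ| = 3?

Treat each shell separately and count matching orbitals:
n=4 → 2; n=5 → 4; n=6 → 6.
Total orbitals: 2 + 4 + 6 = 12.

12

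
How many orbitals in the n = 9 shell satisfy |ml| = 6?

Per l-value: l=6 → 2; l=7 → 2; l=8 → 2.
Total orbitals: 2 + 2 + 2 = 6.

6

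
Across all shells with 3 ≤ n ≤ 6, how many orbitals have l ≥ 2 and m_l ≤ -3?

10

Per-shell orbital counts meeting the constraint:
n=4 → 1; n=5 → 3; n=6 → 6.
Total orbitals: 1 + 3 + 6 = 10.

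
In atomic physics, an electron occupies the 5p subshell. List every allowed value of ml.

The 5p subshell has l = 1, and ml takes every integer from −l to +l. With l = 1 that gives the 3 values -1, 0, 1.

-1, 0, 1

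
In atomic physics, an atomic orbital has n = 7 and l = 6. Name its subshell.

l = 6 corresponds to the letter 'i', so the subshell is 7i.

7i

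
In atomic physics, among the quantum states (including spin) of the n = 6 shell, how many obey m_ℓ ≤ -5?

2

Contributions: ℓ=5 → 1.
Orbitals: 1. Each orbital carries two spin states, so 1 × 2 = 2 states.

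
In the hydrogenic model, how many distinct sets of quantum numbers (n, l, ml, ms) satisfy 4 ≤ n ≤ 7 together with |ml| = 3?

Go shell by shell, enumerating (l, ml) with |ml| = 3:
n=4 → 2; n=5 → 4; n=6 → 6; n=7 → 8.
Orbitals: 2 + 4 + 6 + 8 = 20. Including both spin states (ms = ±1/2) gives 2 × 20 = 40 states.

40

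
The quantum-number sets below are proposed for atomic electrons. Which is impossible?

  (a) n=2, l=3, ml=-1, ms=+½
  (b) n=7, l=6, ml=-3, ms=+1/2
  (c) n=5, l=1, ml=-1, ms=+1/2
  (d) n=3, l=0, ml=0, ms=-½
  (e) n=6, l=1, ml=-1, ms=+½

(a)

(a) has l = 3 ≥ n = 2, violating 0 ≤ l ≤ n−1.
The remaining sets (b), (c), (d), (e) satisfy all four rules.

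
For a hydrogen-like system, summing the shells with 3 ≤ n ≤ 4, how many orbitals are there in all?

25

Shell n has n² orbitals: 3²=9 + 4²=16 = 25 orbitals.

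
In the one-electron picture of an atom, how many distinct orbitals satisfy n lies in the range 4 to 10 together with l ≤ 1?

Go shell by shell, enumerating (l, m_l) with l ≤ 1:
n=4 → 4; n=5 → 4; n=6 → 4; n=7 → 4; n=8 → 4; n=9 → 4; n=10 → 4.
Total orbitals: 4 + 4 + 4 + 4 + 4 + 4 + 4 = 28.

28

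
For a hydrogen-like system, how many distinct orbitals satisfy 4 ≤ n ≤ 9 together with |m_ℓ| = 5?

20

Work shell by shell — for each n, count the (ℓ, m_ℓ) pairs that satisfy |m_ℓ| = 5:
n=6 → 2; n=7 → 4; n=8 → 6; n=9 → 8.
Total orbitals: 2 + 4 + 6 + 8 = 20.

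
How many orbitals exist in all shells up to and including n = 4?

Total orbitals = 1² + 2² + 3² + 4² = 30.

30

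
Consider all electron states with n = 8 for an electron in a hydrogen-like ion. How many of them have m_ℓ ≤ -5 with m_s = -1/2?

For n = 8, ℓ ranges over 0 … 7.
Orbitals with m_ℓ ≤ -5, by ℓ: ℓ=5 → 1; ℓ=6 → 2; ℓ=7 → 3.
Orbitals: 1 + 2 + 3 = 6. With m_s fixed to a single value there is one state per orbital, giving 6 states.

6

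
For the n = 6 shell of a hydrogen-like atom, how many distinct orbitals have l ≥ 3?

With n = 6 the allowed l are 0, 1, …, 5.
Contributions: l=3 → 7; l=4 → 9; l=5 → 11.
Total orbitals: 7 + 9 + 11 = 27.

27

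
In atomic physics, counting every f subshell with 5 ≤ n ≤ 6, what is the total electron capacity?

An f subshell (ℓ = 3) exists for every n ≥ 4, so shells n = 5, 6 each contribute one — 2 subshells.
Since each f subshell holds 2(2·3+1) = 14 electrons, the total is 2 × 14 = 28.

28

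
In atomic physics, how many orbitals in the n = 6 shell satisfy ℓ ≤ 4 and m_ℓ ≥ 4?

1

The (ℓ, m_ℓ) pairs meeting ℓ ≤ 4 and m_ℓ ≥ 4 give: ℓ=4 → 1.
Total orbitals: 1.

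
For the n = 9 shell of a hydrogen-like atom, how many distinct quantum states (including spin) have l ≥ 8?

34

With n = 9 the allowed l are 0, 1, …, 8.
Orbitals with l ≥ 8, by l: l=8 → 17.
Orbitals: 17. Each orbital carries two spin states, so 17 × 2 = 34 states.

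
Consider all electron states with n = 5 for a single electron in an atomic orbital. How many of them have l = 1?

6

For n = 5, l ranges over 0 … 4.
Orbitals with l = 1, by l: l=1 → 3.
Orbitals: 3. Each orbital carries two spin states, so 3 × 2 = 6 states.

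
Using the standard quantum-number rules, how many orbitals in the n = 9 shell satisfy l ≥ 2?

77

For n = 9, l ranges over 0 … 8.
Per l-value: l=2 → 5; l=3 → 7; l=4 → 9; l=5 → 11; l=6 → 13; l=7 → 15; l=8 → 17.
Total orbitals: 5 + 7 + 9 + 11 + 13 + 15 + 17 = 77.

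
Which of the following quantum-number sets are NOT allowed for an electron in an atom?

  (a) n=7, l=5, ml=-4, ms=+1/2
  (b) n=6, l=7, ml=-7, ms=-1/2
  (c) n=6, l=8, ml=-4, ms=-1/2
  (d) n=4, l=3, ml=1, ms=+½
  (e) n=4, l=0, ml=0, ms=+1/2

(b) and (c)

(b) has l = 7 ≥ n = 6, violating 0 ≤ l ≤ n−1.
(c) has l = 8 ≥ n = 6, violating 0 ≤ l ≤ n−1.
The remaining sets (a), (d), (e) satisfy all four rules.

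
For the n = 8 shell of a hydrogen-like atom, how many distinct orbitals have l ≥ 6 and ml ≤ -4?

7

Go through l = 0, …, 7 (the values permitted for n = 8).
Orbitals with l ≥ 6 and ml ≤ -4, by l: l=6 → 3; l=7 → 4.
Total orbitals: 3 + 4 = 7.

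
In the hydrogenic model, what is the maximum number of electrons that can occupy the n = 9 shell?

162

A shell holds 2n² electrons: 2 × 9² = 2 × 81 = 162.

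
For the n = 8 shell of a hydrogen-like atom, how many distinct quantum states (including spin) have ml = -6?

4

Contributions: l=6 → 1; l=7 → 1.
Orbitals: 1 + 1 = 2. Each orbital carries two spin states, so 2 × 2 = 4 states.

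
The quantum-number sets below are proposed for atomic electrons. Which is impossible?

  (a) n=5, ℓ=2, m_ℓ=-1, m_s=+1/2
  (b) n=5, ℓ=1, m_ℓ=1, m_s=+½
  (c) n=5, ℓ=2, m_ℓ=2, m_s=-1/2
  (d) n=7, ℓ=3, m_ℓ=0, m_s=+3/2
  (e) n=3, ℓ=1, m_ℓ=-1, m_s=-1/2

(d) has m_s = +3/2, but an electron's spin must be ±1/2.
The remaining sets (a), (b), (c), (e) satisfy all four rules.

(d)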